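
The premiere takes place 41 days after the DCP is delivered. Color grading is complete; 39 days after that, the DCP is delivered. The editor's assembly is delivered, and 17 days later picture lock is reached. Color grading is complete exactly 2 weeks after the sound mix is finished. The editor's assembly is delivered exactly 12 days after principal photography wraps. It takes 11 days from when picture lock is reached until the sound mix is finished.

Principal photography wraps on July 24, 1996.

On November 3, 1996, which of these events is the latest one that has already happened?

The DCP is delivered

Principal photography wraps: Jul 24, 1996.
The editor's assembly is delivered: Jul 24, 1996 + 12 days = Aug 5, 1996.
Picture lock is reached: Aug 5, 1996 + 17 days = Aug 22, 1996.
The sound mix is finished: Aug 22, 1996 + 11 days = Sep 2, 1996.
Color grading is complete: Sep 2, 1996 + 2 weeks = Sep 16, 1996.
The DCP is delivered: Sep 16, 1996 + 39 days = Oct 25, 1996.
The premiere takes place: Oct 25, 1996 + 41 days = Dec 5, 1996.
Nov 3, 1996 falls between when the DCP is delivered (Oct 25, 1996) and when the premiere takes place (Dec 5, 1996).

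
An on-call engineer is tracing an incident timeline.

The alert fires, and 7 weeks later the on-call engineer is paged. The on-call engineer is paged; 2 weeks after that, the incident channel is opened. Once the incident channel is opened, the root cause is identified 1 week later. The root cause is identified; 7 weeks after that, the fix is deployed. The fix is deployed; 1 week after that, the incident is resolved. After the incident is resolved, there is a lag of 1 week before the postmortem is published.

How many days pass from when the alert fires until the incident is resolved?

Causal path: the alert fires → the on-call engineer is paged → the incident channel is opened → the root cause is identified → the fix is deployed → the incident is resolved.
Total delay along the path: 7 + 2 + 1 + 7 + 1 weeks = 18 weeks = 126 days.

126 days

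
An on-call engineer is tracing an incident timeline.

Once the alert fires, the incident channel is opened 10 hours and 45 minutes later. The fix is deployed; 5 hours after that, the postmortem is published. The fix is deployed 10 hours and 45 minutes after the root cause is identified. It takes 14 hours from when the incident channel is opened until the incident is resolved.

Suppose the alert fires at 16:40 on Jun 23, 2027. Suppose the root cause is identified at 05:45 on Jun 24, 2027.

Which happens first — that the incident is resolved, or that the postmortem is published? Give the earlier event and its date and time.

The incident is resolved — 17:25 on Jun 24, 2027

The alert fires: 16:40 Jun 23, 2027.
The incident channel is opened: 16:40 Jun 23, 2027 + 10h45m = 03:25 Jun 24, 2027.
The incident is resolved: 03:25 Jun 24, 2027 + 14h = 17:25 Jun 24, 2027.
The root cause is identified: 05:45 Jun 24, 2027.
The fix is deployed: 05:45 Jun 24, 2027 + 10h45m = 16:30 Jun 24, 2027.
The postmortem is published: 16:30 Jun 24, 2027 + 5h = 21:30 Jun 24, 2027.
Comparing: the incident is resolved at 17:25 Jun 24, 2027 vs the postmortem is published at 21:30 Jun 24, 2027. Earlier: the incident is resolved.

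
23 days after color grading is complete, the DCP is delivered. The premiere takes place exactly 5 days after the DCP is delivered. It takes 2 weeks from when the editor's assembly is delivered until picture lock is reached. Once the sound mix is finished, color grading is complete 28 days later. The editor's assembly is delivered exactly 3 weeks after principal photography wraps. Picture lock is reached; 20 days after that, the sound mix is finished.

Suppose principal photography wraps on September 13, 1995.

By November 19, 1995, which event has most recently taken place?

Principal photography wraps: Sep 13, 1995.
The editor's assembly is delivered: Sep 13, 1995 + 3 weeks = Oct 4, 1995.
Picture lock is reached: Oct 4, 1995 + 2 weeks = Oct 18, 1995.
The sound mix is finished: Oct 18, 1995 + 20 days = Nov 7, 1995.
Color grading is complete: Nov 7, 1995 + 28 days = Dec 5, 1995.
The DCP is delivered: Dec 5, 1995 + 23 days = Dec 28, 1995.
The premiere takes place: Dec 28, 1995 + 5 days = Jan 2, 1996.
Nov 19, 1995 falls between when the sound mix is finished (Nov 7, 1995) and when color grading is complete (Dec 5, 1995).

The sound mix is finished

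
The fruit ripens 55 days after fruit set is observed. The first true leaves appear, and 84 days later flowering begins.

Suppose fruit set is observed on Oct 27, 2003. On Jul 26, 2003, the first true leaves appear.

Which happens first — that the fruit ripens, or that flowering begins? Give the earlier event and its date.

Fruit set is observed: Oct 27, 2003.
The fruit ripens: Oct 27, 2003 + 55 days = Dec 21, 2003.
The first true leaves appear: Jul 26, 2003.
Flowering begins: Jul 26, 2003 + 84 days = Oct 18, 2003.
Comparing: the fruit ripens on Dec 21, 2003 vs flowering begins on Oct 18, 2003. Earlier: flowering begins.

Flowering begins — Oct 18, 2003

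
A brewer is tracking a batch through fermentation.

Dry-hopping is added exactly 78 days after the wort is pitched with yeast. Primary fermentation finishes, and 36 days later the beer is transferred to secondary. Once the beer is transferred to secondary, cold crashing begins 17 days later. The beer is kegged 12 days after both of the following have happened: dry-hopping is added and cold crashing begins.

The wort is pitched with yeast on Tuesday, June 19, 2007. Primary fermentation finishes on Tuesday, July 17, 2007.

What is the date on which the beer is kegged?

Thursday, September 20, 2007

The wort is pitched with yeast: Jun 19, 2007.
Dry-hopping is added: Jun 19, 2007 + 78 days = Sep 5, 2007.
Primary fermentation finishes: Jul 17, 2007.
The beer is transferred to secondary: Jul 17, 2007 + 36 days = Aug 22, 2007.
Cold crashing begins: Aug 22, 2007 + 17 days = Sep 8, 2007.
Both prerequisites met — dry-hopping is added (Sep 5, 2007), cold crashing begins (Sep 8, 2007); the later is Sep 8, 2007.
The beer is kegged: Sep 8, 2007 + 12 days = Sep 20, 2007.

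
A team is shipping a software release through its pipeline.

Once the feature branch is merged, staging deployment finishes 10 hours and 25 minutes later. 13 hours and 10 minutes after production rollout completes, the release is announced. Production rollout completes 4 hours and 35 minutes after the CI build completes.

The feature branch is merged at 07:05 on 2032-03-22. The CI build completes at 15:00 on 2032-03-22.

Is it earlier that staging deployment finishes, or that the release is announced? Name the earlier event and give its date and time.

The feature branch is merged: 07:05 Mar 22, 2032.
Staging deployment finishes: 07:05 Mar 22, 2032 + 10h25m = 17:30 Mar 22, 2032.
The CI build completes: 15:00 Mar 22, 2032.
Production rollout completes: 15:00 Mar 22, 2032 + 4h35m = 19:35 Mar 22, 2032.
The release is announced: 19:35 Mar 22, 2032 + 13h10m = 08:45 Mar 23, 2032.
Comparing: staging deployment finishes at 17:30 Mar 22, 2032 vs the release is announced at 08:45 Mar 23, 2032. Earlier: staging deployment finishes.

Staging deployment finishes — 17:30 on 2032-03-22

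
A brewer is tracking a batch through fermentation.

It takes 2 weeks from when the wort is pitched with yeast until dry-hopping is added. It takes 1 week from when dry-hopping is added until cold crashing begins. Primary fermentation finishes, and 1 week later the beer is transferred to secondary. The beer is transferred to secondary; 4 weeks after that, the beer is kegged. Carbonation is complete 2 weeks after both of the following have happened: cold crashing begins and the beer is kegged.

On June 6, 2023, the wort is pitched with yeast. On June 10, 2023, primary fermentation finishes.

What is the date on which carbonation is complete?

July 29, 2023

The wort is pitched with yeast: Jun 6, 2023.
Dry-hopping is added: Jun 6, 2023 + 2 weeks = Jun 20, 2023.
Cold crashing begins: Jun 20, 2023 + 1 week = Jun 27, 2023.
Primary fermentation finishes: Jun 10, 2023.
The beer is transferred to secondary: Jun 10, 2023 + 1 week = Jun 17, 2023.
The beer is kegged: Jun 17, 2023 + 4 weeks = Jul 15, 2023.
Both prerequisites met — cold crashing begins (Jun 27, 2023), the beer is kegged (Jul 15, 2023); the later is Jul 15, 2023.
Carbonation is complete: Jul 15, 2023 + 2 weeks = Jul 29, 2023.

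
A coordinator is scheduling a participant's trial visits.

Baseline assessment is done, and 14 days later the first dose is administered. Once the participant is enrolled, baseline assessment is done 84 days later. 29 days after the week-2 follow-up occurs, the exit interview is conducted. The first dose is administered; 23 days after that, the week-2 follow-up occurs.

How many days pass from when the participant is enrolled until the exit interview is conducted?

150 days

Causal path: the participant is enrolled → baseline assessment is done → the first dose is administered → the week-2 follow-up occurs → the exit interview is conducted.
Total delay along the path: 84 + 14 + 23 + 29 = 150 days.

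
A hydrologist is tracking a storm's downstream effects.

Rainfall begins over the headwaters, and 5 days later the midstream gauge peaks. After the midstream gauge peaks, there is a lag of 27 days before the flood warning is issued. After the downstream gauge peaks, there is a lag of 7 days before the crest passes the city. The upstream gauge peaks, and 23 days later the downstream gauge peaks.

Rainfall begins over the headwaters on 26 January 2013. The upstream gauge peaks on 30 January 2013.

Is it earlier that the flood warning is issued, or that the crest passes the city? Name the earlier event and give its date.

The flood warning is issued — 27 February 2013

Rainfall begins over the headwaters: Jan 26, 2013.
The midstream gauge peaks: Jan 26, 2013 + 5 days = Jan 31, 2013.
The flood warning is issued: Jan 31, 2013 + 27 days = Feb 27, 2013.
The upstream gauge peaks: Jan 30, 2013.
The downstream gauge peaks: Jan 30, 2013 + 23 days = Feb 22, 2013.
The crest passes the city: Feb 22, 2013 + 7 days = Mar 1, 2013.
Comparing: the flood warning is issued on Feb 27, 2013 vs the crest passes the city on Mar 1, 2013. Earlier: the flood warning is issued.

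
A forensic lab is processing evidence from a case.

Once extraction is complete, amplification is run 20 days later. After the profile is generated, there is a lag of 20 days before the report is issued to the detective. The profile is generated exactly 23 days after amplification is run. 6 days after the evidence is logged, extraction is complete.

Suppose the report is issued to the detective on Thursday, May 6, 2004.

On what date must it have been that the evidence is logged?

The report is issued to the detective: May 6, 2004.
The profile is generated: May 6, 2004 − 20 days = Apr 16, 2004.
Amplification is run: Apr 16, 2004 − 23 days = Mar 24, 2004.
Extraction is complete: Mar 24, 2004 − 20 days = Mar 4, 2004.
The evidence is logged: Mar 4, 2004 − 6 days = Feb 27, 2004.

Friday, February 27, 2004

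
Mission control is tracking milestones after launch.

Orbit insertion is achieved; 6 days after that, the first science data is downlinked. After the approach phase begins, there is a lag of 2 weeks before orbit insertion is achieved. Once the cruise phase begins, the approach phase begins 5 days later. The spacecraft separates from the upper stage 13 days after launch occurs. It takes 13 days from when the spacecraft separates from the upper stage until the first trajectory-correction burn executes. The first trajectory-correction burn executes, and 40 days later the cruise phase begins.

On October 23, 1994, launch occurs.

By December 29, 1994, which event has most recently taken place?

The cruise phase begins

Launch occurs: Oct 23, 1994.
The spacecraft separates from the upper stage: Oct 23, 1994 + 13 days = Nov 5, 1994.
The first trajectory-correction burn executes: Nov 5, 1994 + 13 days = Nov 18, 1994.
The cruise phase begins: Nov 18, 1994 + 40 days = Dec 28, 1994.
The approach phase begins: Dec 28, 1994 + 5 days = Jan 2, 1995.
Orbit insertion is achieved: Jan 2, 1995 + 2 weeks = Jan 16, 1995.
The first science data is downlinked: Jan 16, 1995 + 6 days = Jan 22, 1995.
Dec 29, 1994 falls between when the cruise phase begins (Dec 28, 1994) and when the approach phase begins (Jan 2, 1995).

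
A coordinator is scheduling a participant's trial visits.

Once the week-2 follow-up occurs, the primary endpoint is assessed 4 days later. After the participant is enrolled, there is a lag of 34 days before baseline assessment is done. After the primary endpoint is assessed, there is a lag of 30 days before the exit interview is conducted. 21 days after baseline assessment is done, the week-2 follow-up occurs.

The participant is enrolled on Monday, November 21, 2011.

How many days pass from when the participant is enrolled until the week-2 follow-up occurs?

Causal path: the participant is enrolled → baseline assessment is done → the week-2 follow-up occurs.
Total delay along the path: 34 + 21 = 55 days.

55 days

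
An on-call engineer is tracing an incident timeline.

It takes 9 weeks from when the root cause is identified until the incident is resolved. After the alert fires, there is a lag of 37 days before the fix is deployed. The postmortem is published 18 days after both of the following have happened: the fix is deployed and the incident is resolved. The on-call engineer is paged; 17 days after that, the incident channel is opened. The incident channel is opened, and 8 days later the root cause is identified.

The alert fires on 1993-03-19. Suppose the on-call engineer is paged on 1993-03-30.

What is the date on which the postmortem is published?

1993-07-14

The alert fires: Mar 19, 1993.
The fix is deployed: Mar 19, 1993 + 37 days = Apr 25, 1993.
The on-call engineer is paged: Mar 30, 1993.
The incident channel is opened: Mar 30, 1993 + 17 days = Apr 16, 1993.
The root cause is identified: Apr 16, 1993 + 8 days = Apr 24, 1993.
The incident is resolved: Apr 24, 1993 + 9 weeks = Jun 26, 1993.
Both prerequisites met — the fix is deployed (Apr 25, 1993), the incident is resolved (Jun 26, 1993); the later is Jun 26, 1993.
The postmortem is published: Jun 26, 1993 + 18 days = Jul 14, 1993.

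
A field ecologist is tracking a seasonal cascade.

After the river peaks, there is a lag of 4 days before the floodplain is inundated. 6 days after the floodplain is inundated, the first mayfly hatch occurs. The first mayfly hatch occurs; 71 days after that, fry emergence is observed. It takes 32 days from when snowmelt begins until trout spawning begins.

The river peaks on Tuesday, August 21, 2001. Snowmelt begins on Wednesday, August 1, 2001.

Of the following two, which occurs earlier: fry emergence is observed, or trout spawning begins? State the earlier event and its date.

The river peaks: Aug 21, 2001.
The floodplain is inundated: Aug 21, 2001 + 4 days = Aug 25, 2001.
The first mayfly hatch occurs: Aug 25, 2001 + 6 days = Aug 31, 2001.
Fry emergence is observed: Aug 31, 2001 + 71 days = Nov 10, 2001.
Snowmelt begins: Aug 1, 2001.
Trout spawning begins: Aug 1, 2001 + 32 days = Sep 2, 2001.
Comparing: fry emergence is observed on Nov 10, 2001 vs trout spawning begins on Sep 2, 2001. Earlier: trout spawning begins.

Trout spawning begins — Sunday, September 2, 2001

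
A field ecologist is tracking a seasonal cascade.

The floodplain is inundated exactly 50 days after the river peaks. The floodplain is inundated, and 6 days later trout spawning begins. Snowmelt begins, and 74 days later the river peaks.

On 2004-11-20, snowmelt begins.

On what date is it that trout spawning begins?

Snowmelt begins: Nov 20, 2004.
The river peaks: Nov 20, 2004 + 74 days = Feb 2, 2005.
The floodplain is inundated: Feb 2, 2005 + 50 days = Mar 24, 2005.
Trout spawning begins: Mar 24, 2005 + 6 days = Mar 30, 2005.

2005-03-30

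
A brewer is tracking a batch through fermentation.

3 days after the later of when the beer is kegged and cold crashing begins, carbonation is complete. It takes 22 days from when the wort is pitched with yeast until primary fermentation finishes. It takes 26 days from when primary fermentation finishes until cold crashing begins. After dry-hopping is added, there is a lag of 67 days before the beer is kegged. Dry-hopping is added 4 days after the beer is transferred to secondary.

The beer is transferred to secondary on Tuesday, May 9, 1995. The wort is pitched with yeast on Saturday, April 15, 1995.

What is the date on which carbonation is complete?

Saturday, July 22, 1995

The beer is transferred to secondary: May 9, 1995.
Dry-hopping is added: May 9, 1995 + 4 days = May 13, 1995.
The beer is kegged: May 13, 1995 + 67 days = Jul 19, 1995.
The wort is pitched with yeast: Apr 15, 1995.
Primary fermentation finishes: Apr 15, 1995 + 22 days = May 7, 1995.
Cold crashing begins: May 7, 1995 + 26 days = Jun 2, 1995.
Both prerequisites met — the beer is kegged (Jul 19, 1995), cold crashing begins (Jun 2, 1995); the later is Jul 19, 1995.
Carbonation is complete: Jul 19, 1995 + 3 days = Jul 22, 1995.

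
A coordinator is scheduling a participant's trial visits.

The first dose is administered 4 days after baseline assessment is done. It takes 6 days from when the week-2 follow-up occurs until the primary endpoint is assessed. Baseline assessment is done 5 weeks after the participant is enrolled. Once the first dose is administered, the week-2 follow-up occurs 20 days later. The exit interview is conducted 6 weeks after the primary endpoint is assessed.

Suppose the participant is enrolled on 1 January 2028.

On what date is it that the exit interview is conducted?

17 April 2028

The participant is enrolled: Jan 1, 2028.
Baseline assessment is done: Jan 1, 2028 + 5 weeks = Feb 5, 2028.
The first dose is administered: Feb 5, 2028 + 4 days = Feb 9, 2028.
The week-2 follow-up occurs: Feb 9, 2028 + 20 days = Feb 29, 2028.
The primary endpoint is assessed: Feb 29, 2028 + 6 days = Mar 6, 2028.
The exit interview is conducted: Mar 6, 2028 + 6 weeks = Apr 17, 2028.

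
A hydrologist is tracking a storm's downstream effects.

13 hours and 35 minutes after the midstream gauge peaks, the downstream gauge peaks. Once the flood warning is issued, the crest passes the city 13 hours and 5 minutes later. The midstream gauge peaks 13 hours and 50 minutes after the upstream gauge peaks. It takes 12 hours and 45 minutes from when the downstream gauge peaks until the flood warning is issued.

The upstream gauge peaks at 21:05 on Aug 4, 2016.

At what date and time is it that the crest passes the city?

02:20 on Aug 7, 2016

The upstream gauge peaks: 21:05 Aug 4, 2016.
The midstream gauge peaks: 21:05 Aug 4, 2016 + 13h50m = 10:55 Aug 5, 2016.
The downstream gauge peaks: 10:55 Aug 5, 2016 + 13h35m = 00:30 Aug 6, 2016.
The flood warning is issued: 00:30 Aug 6, 2016 + 12h45m = 13:15 Aug 6, 2016.
The crest passes the city: 13:15 Aug 6, 2016 + 13h05m = 02:20 Aug 7, 2016.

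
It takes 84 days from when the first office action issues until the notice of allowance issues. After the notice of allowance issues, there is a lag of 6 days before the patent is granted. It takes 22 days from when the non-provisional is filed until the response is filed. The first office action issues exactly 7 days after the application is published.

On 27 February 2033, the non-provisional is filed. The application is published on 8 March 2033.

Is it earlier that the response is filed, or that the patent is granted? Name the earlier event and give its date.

The non-provisional is filed: Feb 27, 2033.
The response is filed: Feb 27, 2033 + 22 days = Mar 21, 2033.
The application is published: Mar 8, 2033.
The first office action issues: Mar 8, 2033 + 7 days = Mar 15, 2033.
The notice of allowance issues: Mar 15, 2033 + 84 days = Jun 7, 2033.
The patent is granted: Jun 7, 2033 + 6 days = Jun 13, 2033.
Comparing: the response is filed on Mar 21, 2033 vs the patent is granted on Jun 13, 2033. Earlier: the response is filed.

The response is filed — 21 March 2033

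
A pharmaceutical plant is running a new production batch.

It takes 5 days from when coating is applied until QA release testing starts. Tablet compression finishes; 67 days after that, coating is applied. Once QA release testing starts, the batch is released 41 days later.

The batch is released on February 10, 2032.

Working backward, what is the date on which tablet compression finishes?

The batch is released: Feb 10, 2032.
QA release testing starts: Feb 10, 2032 − 41 days = Dec 31, 2031.
Coating is applied: Dec 31, 2031 − 5 days = Dec 26, 2031.
Tablet compression finishes: Dec 26, 2031 − 67 days = Oct 20, 2031.

October 20, 2031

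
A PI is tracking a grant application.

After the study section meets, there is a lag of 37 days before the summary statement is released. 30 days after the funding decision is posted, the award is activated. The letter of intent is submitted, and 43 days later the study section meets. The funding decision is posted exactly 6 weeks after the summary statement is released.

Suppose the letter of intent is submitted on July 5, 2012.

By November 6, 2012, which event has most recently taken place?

The letter of intent is submitted: Jul 5, 2012.
The study section meets: Jul 5, 2012 + 43 days = Aug 17, 2012.
The summary statement is released: Aug 17, 2012 + 37 days = Sep 23, 2012.
The funding decision is posted: Sep 23, 2012 + 6 weeks = Nov 4, 2012.
The award is activated: Nov 4, 2012 + 30 days = Dec 4, 2012.
Nov 6, 2012 falls between when the funding decision is posted (Nov 4, 2012) and when the award is activated (Dec 4, 2012).

The funding decision is posted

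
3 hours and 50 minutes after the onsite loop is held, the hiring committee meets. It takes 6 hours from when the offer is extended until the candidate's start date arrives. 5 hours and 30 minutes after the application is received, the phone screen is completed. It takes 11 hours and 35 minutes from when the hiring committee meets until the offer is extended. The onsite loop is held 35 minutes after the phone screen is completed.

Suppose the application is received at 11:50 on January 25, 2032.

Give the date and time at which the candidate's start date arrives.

15:20 on January 26, 2032

The application is received: 11:50 Jan 25, 2032.
The phone screen is completed: 11:50 Jan 25, 2032 + 5h30m = 17:20 Jan 25, 2032.
The onsite loop is held: 17:20 Jan 25, 2032 + 35m = 17:55 Jan 25, 2032.
The hiring committee meets: 17:55 Jan 25, 2032 + 3h50m = 21:45 Jan 25, 2032.
The offer is extended: 21:45 Jan 25, 2032 + 11h35m = 09:20 Jan 26, 2032.
The candidate's start date arrives: 09:20 Jan 26, 2032 + 6h = 15:20 Jan 26, 2032.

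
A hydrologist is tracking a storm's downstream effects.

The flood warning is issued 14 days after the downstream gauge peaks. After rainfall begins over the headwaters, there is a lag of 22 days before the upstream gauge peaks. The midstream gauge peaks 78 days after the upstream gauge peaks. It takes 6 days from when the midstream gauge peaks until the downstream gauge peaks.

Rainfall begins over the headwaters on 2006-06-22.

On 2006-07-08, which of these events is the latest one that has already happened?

Rainfall begins over the headwaters: Jun 22, 2006.
The upstream gauge peaks: Jun 22, 2006 + 22 days = Jul 14, 2006.
The midstream gauge peaks: Jul 14, 2006 + 78 days = Sep 30, 2006.
The downstream gauge peaks: Sep 30, 2006 + 6 days = Oct 6, 2006.
The flood warning is issued: Oct 6, 2006 + 14 days = Oct 20, 2006.
Jul 8, 2006 falls between when rainfall begins over the headwaters (Jun 22, 2006) and when the upstream gauge peaks (Jul 14, 2006).

Rainfall begins over the headwaters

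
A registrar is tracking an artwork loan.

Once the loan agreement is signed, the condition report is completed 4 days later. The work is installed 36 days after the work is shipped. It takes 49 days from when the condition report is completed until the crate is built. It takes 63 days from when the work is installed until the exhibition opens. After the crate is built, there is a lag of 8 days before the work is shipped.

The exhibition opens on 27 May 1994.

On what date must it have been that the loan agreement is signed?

The exhibition opens: May 27, 1994.
The work is installed: May 27, 1994 − 63 days = Mar 25, 1994.
The work is shipped: Mar 25, 1994 − 36 days = Feb 17, 1994.
The crate is built: Feb 17, 1994 − 8 days = Feb 9, 1994.
The condition report is completed: Feb 9, 1994 − 49 days = Dec 22, 1993.
The loan agreement is signed: Dec 22, 1993 − 4 days = Dec 18, 1993.

18 December 1993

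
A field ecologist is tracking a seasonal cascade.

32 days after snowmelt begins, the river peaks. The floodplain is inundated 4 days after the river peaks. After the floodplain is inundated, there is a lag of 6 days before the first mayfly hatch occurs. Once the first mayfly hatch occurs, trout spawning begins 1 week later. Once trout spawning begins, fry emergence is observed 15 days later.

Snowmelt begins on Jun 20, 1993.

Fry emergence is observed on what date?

Snowmelt begins: Jun 20, 1993.
The river peaks: Jun 20, 1993 + 32 days = Jul 22, 1993.
The floodplain is inundated: Jul 22, 1993 + 4 days = Jul 26, 1993.
The first mayfly hatch occurs: Jul 26, 1993 + 6 days = Aug 1, 1993.
Trout spawning begins: Aug 1, 1993 + 1 week = Aug 8, 1993.
Fry emergence is observed: Aug 8, 1993 + 15 days = Aug 23, 1993.

Aug 23, 1993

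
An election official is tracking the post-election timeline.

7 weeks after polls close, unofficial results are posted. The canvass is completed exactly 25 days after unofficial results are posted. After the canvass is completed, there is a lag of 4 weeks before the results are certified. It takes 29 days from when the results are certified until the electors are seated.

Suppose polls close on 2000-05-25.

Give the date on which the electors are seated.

2000-10-03

Polls close: May 25, 2000.
Unofficial results are posted: May 25, 2000 + 7 weeks = Jul 13, 2000.
The canvass is completed: Jul 13, 2000 + 25 days = Aug 7, 2000.
The results are certified: Aug 7, 2000 + 4 weeks = Sep 4, 2000.
The electors are seated: Sep 4, 2000 + 29 days = Oct 3, 2000.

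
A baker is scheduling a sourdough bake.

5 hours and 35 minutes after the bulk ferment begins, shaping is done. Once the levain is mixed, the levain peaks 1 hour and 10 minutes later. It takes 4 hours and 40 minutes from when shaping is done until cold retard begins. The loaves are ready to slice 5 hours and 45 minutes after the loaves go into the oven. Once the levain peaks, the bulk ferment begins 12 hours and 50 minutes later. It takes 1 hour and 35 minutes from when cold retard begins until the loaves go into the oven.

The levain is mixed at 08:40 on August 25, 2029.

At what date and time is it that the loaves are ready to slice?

16:15 on August 26, 2029

The levain is mixed: 08:40 Aug 25, 2029.
The levain peaks: 08:40 Aug 25, 2029 + 1h10m = 09:50 Aug 25, 2029.
The bulk ferment begins: 09:50 Aug 25, 2029 + 12h50m = 22:40 Aug 25, 2029.
Shaping is done: 22:40 Aug 25, 2029 + 5h35m = 04:15 Aug 26, 2029.
Cold retard begins: 04:15 Aug 26, 2029 + 4h40m = 08:55 Aug 26, 2029.
The loaves go into the oven: 08:55 Aug 26, 2029 + 1h35m = 10:30 Aug 26, 2029.
The loaves are ready to slice: 10:30 Aug 26, 2029 + 5h45m = 16:15 Aug 26, 2029.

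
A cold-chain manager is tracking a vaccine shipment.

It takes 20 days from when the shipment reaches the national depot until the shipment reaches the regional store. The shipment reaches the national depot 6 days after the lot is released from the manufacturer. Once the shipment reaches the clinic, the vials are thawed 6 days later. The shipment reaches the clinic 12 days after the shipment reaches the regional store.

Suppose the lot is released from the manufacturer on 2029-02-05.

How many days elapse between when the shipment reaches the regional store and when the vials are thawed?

Causal path: the shipment reaches the regional store → the shipment reaches the clinic → the vials are thawed.
Total delay along the path: 12 + 6 = 18 days.

18 days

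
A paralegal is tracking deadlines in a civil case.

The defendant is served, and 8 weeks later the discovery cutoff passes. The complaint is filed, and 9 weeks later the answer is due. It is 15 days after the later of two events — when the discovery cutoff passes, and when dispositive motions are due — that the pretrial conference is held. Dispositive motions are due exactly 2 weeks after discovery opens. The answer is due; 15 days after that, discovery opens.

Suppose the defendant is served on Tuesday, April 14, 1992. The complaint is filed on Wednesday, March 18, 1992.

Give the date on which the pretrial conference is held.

The defendant is served: Apr 14, 1992.
The discovery cutoff passes: Apr 14, 1992 + 8 weeks = Jun 9, 1992.
The complaint is filed: Mar 18, 1992.
The answer is due: Mar 18, 1992 + 9 weeks = May 20, 1992.
Discovery opens: May 20, 1992 + 15 days = Jun 4, 1992.
Dispositive motions are due: Jun 4, 1992 + 2 weeks = Jun 18, 1992.
Both prerequisites met — the discovery cutoff passes (Jun 9, 1992), dispositive motions are due (Jun 18, 1992); the later is Jun 18, 1992.
The pretrial conference is held: Jun 18, 1992 + 15 days = Jul 3, 1992.

Friday, July 3, 1992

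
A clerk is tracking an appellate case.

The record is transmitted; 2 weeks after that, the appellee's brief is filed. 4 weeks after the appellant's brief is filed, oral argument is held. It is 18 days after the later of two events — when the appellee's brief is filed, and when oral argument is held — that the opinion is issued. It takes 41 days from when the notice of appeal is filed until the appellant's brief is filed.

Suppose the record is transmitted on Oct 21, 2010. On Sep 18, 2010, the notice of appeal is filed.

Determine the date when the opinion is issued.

Dec 14, 2010

The record is transmitted: Oct 21, 2010.
The appellee's brief is filed: Oct 21, 2010 + 2 weeks = Nov 4, 2010.
The notice of appeal is filed: Sep 18, 2010.
The appellant's brief is filed: Sep 18, 2010 + 41 days = Oct 29, 2010.
Oral argument is held: Oct 29, 2010 + 4 weeks = Nov 26, 2010.
Both prerequisites met — the appellee's brief is filed (Nov 4, 2010), oral argument is held (Nov 26, 2010); the later is Nov 26, 2010.
The opinion is issued: Nov 26, 2010 + 18 days = Dec 14, 2010.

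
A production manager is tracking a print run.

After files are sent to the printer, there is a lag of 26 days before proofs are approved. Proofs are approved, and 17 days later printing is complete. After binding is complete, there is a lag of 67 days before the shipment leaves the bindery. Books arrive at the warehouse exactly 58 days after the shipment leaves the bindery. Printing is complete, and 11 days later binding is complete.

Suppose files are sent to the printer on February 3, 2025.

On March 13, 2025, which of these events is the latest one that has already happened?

Files are sent to the printer: Feb 3, 2025.
Proofs are approved: Feb 3, 2025 + 26 days = Mar 1, 2025.
Printing is complete: Mar 1, 2025 + 17 days = Mar 18, 2025.
Binding is complete: Mar 18, 2025 + 11 days = Mar 29, 2025.
The shipment leaves the bindery: Mar 29, 2025 + 67 days = Jun 4, 2025.
Books arrive at the warehouse: Jun 4, 2025 + 58 days = Aug 1, 2025.
Mar 13, 2025 falls between when proofs are approved (Mar 1, 2025) and when printing is complete (Mar 18, 2025).

Proofs are approved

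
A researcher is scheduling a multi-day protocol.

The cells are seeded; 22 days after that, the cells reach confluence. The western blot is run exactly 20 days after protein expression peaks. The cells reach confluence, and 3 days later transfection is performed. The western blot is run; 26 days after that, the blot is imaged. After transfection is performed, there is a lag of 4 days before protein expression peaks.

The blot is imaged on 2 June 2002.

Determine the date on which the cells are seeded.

19 March 2002

The blot is imaged: Jun 2, 2002.
The western blot is run: Jun 2, 2002 − 26 days = May 7, 2002.
Protein expression peaks: May 7, 2002 − 20 days = Apr 17, 2002.
Transfection is performed: Apr 17, 2002 − 4 days = Apr 13, 2002.
The cells reach confluence: Apr 13, 2002 − 3 days = Apr 10, 2002.
The cells are seeded: Apr 10, 2002 − 22 days = Mar 19, 2002.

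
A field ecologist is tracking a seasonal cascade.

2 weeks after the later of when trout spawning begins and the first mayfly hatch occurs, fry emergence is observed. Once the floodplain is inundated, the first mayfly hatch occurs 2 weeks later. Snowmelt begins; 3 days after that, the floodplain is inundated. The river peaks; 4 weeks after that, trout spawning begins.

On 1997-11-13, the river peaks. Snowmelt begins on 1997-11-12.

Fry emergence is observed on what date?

1997-12-25

The river peaks: Nov 13, 1997.
Trout spawning begins: Nov 13, 1997 + 4 weeks = Dec 11, 1997.
Snowmelt begins: Nov 12, 1997.
The floodplain is inundated: Nov 12, 1997 + 3 days = Nov 15, 1997.
The first mayfly hatch occurs: Nov 15, 1997 + 2 weeks = Nov 29, 1997.
Both prerequisites met — trout spawning begins (Dec 11, 1997), the first mayfly hatch occurs (Nov 29, 1997); the later is Dec 11, 1997.
Fry emergence is observed: Dec 11, 1997 + 2 weeks = Dec 25, 1997.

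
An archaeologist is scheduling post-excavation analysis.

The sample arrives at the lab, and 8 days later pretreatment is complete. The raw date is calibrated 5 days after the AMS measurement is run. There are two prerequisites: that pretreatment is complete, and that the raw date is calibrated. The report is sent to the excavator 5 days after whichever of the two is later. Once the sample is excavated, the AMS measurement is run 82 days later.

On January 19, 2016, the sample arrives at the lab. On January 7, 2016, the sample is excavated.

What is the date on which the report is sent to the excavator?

April 8, 2016

The sample arrives at the lab: Jan 19, 2016.
Pretreatment is complete: Jan 19, 2016 + 8 days = Jan 27, 2016.
The sample is excavated: Jan 7, 2016.
The AMS measurement is run: Jan 7, 2016 + 82 days = Mar 29, 2016.
The raw date is calibrated: Mar 29, 2016 + 5 days = Apr 3, 2016.
Both prerequisites met — pretreatment is complete (Jan 27, 2016), the raw date is calibrated (Apr 3, 2016); the later is Apr 3, 2016.
The report is sent to the excavator: Apr 3, 2016 + 5 days = Apr 8, 2016.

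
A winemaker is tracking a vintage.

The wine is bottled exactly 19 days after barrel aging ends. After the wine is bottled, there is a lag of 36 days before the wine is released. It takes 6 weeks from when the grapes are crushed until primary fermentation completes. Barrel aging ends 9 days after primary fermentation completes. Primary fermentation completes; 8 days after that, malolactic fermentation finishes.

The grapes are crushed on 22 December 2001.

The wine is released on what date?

The grapes are crushed: Dec 22, 2001.
Primary fermentation completes: Dec 22, 2001 + 6 weeks = Feb 2, 2002.
Barrel aging ends: Feb 2, 2002 + 9 days = Feb 11, 2002.
The wine is bottled: Feb 11, 2002 + 19 days = Mar 2, 2002.
The wine is released: Mar 2, 2002 + 36 days = Apr 7, 2002.

7 April 2002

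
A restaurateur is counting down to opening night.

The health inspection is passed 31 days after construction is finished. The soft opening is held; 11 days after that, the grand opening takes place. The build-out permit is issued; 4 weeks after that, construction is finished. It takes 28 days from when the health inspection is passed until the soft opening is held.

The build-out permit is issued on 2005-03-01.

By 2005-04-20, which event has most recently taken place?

Construction is finished

The build-out permit is issued: Mar 1, 2005.
Construction is finished: Mar 1, 2005 + 4 weeks = Mar 29, 2005.
The health inspection is passed: Mar 29, 2005 + 31 days = Apr 29, 2005.
The soft opening is held: Apr 29, 2005 + 28 days = May 27, 2005.
The grand opening takes place: May 27, 2005 + 11 days = Jun 7, 2005.
Apr 20, 2005 falls between when construction is finished (Mar 29, 2005) and when the health inspection is passed (Apr 29, 2005).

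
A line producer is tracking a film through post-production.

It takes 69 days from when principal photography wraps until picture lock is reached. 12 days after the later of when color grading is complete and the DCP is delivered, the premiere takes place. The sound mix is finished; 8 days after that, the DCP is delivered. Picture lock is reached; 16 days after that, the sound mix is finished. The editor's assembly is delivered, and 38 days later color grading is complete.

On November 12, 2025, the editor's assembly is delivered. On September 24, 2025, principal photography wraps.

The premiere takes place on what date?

The editor's assembly is delivered: Nov 12, 2025.
Color grading is complete: Nov 12, 2025 + 38 days = Dec 20, 2025.
Principal photography wraps: Sep 24, 2025.
Picture lock is reached: Sep 24, 2025 + 69 days = Dec 2, 2025.
The sound mix is finished: Dec 2, 2025 + 16 days = Dec 18, 2025.
The DCP is delivered: Dec 18, 2025 + 8 days = Dec 26, 2025.
Both prerequisites met — color grading is complete (Dec 20, 2025), the DCP is delivered (Dec 26, 2025); the later is Dec 26, 2025.
The premiere takes place: Dec 26, 2025 + 12 days = Jan 7, 2026.

January 7, 2026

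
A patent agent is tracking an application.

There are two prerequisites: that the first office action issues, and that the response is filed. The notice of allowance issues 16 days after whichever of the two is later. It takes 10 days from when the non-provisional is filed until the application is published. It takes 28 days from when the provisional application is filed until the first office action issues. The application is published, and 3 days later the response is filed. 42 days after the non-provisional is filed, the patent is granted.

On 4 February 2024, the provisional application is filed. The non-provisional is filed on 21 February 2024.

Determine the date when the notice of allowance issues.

21 March 2024

The provisional application is filed: Feb 4, 2024.
The first office action issues: Feb 4, 2024 + 28 days = Mar 3, 2024.
The non-provisional is filed: Feb 21, 2024.
The application is published: Feb 21, 2024 + 10 days = Mar 2, 2024.
The response is filed: Mar 2, 2024 + 3 days = Mar 5, 2024.
Both prerequisites met — the first office action issues (Mar 3, 2024), the response is filed (Mar 5, 2024); the later is Mar 5, 2024.
The notice of allowance issues: Mar 5, 2024 + 16 days = Mar 21, 2024.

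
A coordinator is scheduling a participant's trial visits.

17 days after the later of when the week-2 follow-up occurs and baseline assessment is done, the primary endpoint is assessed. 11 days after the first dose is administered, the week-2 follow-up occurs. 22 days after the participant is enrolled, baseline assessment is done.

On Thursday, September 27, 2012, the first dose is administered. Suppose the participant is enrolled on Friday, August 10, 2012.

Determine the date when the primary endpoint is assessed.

The first dose is administered: Sep 27, 2012.
The week-2 follow-up occurs: Sep 27, 2012 + 11 days = Oct 8, 2012.
The participant is enrolled: Aug 10, 2012.
Baseline assessment is done: Aug 10, 2012 + 22 days = Sep 1, 2012.
Both prerequisites met — the week-2 follow-up occurs (Oct 8, 2012), baseline assessment is done (Sep 1, 2012); the later is Oct 8, 2012.
The primary endpoint is assessed: Oct 8, 2012 + 17 days = Oct 25, 2012.

Thursday, October 25, 2012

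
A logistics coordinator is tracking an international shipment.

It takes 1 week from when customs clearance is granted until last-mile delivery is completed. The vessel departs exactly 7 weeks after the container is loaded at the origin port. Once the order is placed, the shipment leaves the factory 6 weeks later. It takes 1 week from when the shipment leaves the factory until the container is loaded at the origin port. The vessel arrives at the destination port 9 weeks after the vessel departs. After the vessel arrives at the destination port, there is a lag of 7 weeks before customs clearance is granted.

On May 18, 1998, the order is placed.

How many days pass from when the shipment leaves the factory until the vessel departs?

Causal path: the shipment leaves the factory → the container is loaded at the origin port → the vessel departs.
Total delay along the path: 1 + 7 weeks = 8 weeks = 56 days.

56 days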